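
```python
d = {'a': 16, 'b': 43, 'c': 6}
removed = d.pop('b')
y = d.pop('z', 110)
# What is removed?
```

After line 1: d = {'a': 16, 'b': 43, 'c': 6}
After line 2 (pop 'b' returns 43): d = {'a': 16, 'c': 6}, removed = 43
After line 3 (pop 'z' missing, returns default 110): d = {'a': 16, 'c': 6}, y = 110

43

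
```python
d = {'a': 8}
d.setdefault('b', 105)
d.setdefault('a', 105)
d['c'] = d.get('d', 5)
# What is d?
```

After line 1: d = {'a': 8}
After line 2 (setdefault adds 'b'=105): d = {'a': 8, 'b': 105}
After line 3 (setdefault 'a' no-op, already exists): d = {'a': 8, 'b': 105}
After line 4 (get('d', 5) returns default since 'd' not in d): d = {'a': 8, 'b': 105, 'c': 5}

{'a': 8, 'b': 105, 'c': 5}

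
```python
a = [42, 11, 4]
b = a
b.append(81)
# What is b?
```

After line 1: a = [42, 11, 4]
After line 2 (b = a is an alias, same object): a = [42, 11, 4], b = [42, 11, 4]
After line 3 (b.append mutates the shared list): a = [42, 11, 4, 81], b = [42, 11, 4, 81]

[42, 11, 4, 81]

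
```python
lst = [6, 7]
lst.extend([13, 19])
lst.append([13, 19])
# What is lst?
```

After line 1: lst = [6, 7]
After line 2 (extend unpacks [13, 19]): lst = [6, 7, 13, 19]
After line 3 (append adds [13, 19] as single element): lst = [6, 7, 13, 19, [13, 19]]

[6, 7, 13, 19, [13, 19]]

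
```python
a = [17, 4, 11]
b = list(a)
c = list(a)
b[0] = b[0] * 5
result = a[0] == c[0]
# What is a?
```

After line 1: a = [17, 4, 11]
After line 2 (b = list(a), copy): a = [17, 4, 11], b = [17, 4, 11]
After line 3 (c = list(a) is a copy, new object): c = [17, 4, 11]
After line 4 (b[0] = 17 * 5 = 85; only b mutates (copy)): a = [17, 4, 11], b = [85, 4, 11], c = [17, 4, 11]
After line 5 (a[0] = 17, c[0] = 17; result = True)

[17, 4, 11]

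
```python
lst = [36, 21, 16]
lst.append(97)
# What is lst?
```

[36, 21, 16, 97]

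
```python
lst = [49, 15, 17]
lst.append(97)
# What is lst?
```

[49, 15, 17, 97]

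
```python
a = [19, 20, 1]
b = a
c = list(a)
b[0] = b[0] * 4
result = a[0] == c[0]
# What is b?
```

After line 1: a = [19, 20, 1]
After line 2 (b = a, alias): a = [19, 20, 1], b = [19, 20, 1]
After line 3 (c = list(a) is a copy, new object): c = [19, 20, 1]
After line 4 (b[0] = 19 * 4 = 76; mutates shared a/b): a = b = [76, 20, 1], c = [19, 20, 1]
After line 5 (a[0] = 76, c[0] = 19; result = False)

[76, 20, 1]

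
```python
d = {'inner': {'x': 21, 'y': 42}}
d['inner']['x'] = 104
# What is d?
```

After line 1: d = {'inner': {'x': 21, 'y': 42}}
After line 2 (inner x overwritten): d = {'inner': {'x': 104, 'y': 42}}

{'inner': {'x': 104, 'y': 42}}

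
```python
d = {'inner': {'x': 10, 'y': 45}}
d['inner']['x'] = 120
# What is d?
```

After line 1: d = {'inner': {'x': 10, 'y': 45}}
After line 2 (inner x overwritten): d = {'inner': {'x': 120, 'y': 45}}

{'inner': {'x': 120, 'y': 45}}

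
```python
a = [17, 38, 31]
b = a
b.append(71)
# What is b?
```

After line 1: a = [17, 38, 31]
After line 2 (b = a is an alias, same object): a = [17, 38, 31], b = [17, 38, 31]
After line 3 (b.append mutates the shared list): a = [17, 38, 31, 71], b = [17, 38, 31, 71]

[17, 38, 31, 71]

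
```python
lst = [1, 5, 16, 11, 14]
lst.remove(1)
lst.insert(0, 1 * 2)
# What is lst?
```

After line 1: lst = [1, 5, 16, 11, 14]
After line 2 (remove first 1): lst = [5, 16, 11, 14]
After line 3 (insert 2 at index 0): lst = [2, 5, 16, 11, 14]

[2, 5, 16, 11, 14]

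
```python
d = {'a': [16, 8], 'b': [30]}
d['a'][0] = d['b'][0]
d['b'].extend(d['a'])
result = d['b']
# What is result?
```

After line 1: d = {'a': [16, 8], 'b': [30]}
After line 2 (a[0] = b[0] = 30): d = {'a': [30, 8], 'b': [30]}
After line 3 (b.extend(a) appends [30, 8]): d = {'a': [30, 8], 'b': [30, 30, 8]}
After line 4: result = d['b'] = [30, 30, 8]

[30, 30, 8]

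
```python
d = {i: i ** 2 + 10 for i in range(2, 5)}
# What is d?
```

{2: 14, 3: 19, 4: 26}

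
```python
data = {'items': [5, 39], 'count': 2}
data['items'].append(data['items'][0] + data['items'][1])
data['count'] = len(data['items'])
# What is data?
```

After line 1: data = {'items': [5, 39], 'count': 2}
After line 2 (append 5 + 39 = 44): data = {'items': [5, 39, 44], 'count': 2}
After line 3 (count = len(items) = 3): data = {'items': [5, 39, 44], 'count': 3}

{'items': [5, 39, 44], 'count': 3}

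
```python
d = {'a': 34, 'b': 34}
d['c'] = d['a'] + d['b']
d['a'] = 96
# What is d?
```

After line 1: d = {'a': 34, 'b': 34}
After line 2 (d['c'] = 34 + 34): d = {'a': 34, 'b': 34, 'c': 68}
After line 3: d = {'a': 96, 'b': 34, 'c': 68}

{'a': 96, 'b': 34, 'c': 68}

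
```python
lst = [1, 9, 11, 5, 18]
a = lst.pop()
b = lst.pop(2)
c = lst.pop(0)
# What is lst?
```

After line 1: lst = [1, 9, 11, 5, 18]
After line 2 (pop() -> a = 18): lst = [1, 9, 11, 5]
After line 3 (pop(2) -> b = 11): lst = [1, 9, 5]
After line 4 (pop(0) -> c = 1): lst = [9, 5]

[9, 5]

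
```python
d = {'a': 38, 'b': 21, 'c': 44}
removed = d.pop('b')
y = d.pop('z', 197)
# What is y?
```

After line 1: d = {'a': 38, 'b': 21, 'c': 44}
After line 2 (pop 'b' returns 21): d = {'a': 38, 'c': 44}, removed = 21
After line 3 (pop 'z' missing, returns default 197): d = {'a': 38, 'c': 44}, y = 197

197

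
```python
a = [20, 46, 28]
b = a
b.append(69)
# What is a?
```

After line 1: a = [20, 46, 28]
After line 2 (b = a is an alias, same object): a = [20, 46, 28], b = [20, 46, 28]
After line 3 (b.append mutates the shared list): a = [20, 46, 28, 69], b = [20, 46, 28, 69]

[20, 46, 28, 69]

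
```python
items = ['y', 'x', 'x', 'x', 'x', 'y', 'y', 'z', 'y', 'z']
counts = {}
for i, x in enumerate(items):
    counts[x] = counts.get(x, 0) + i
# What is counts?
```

Initial: counts = {}, items = ['y', 'x', 'x', 'x', 'x', 'y', 'y', 'z', 'y', 'z']
i=0, x='y': counts = {'y': 0}
i=1, x='x': counts = {'y': 0, 'x': 1}
i=2, x='x': counts = {'y': 0, 'x': 3}
i=3, x='x': counts = {'y': 0, 'x': 6}
i=4, x='x': counts = {'y': 0, 'x': 10}
i=5, x='y': counts = {'y': 5, 'x': 10}
i=6, x='y': counts = {'y': 11, 'x': 10}
i=7, x='z': counts = {'y': 11, 'x': 10, 'z': 7}
i=8, x='y': counts = {'y': 19, 'x': 10, 'z': 7}
i=9, x='z': counts = {'y': 19, 'x': 10, 'z': 16}

{'y': 19, 'x': 10, 'z': 16}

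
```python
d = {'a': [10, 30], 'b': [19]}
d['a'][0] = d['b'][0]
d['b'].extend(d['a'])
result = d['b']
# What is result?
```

After line 1: d = {'a': [10, 30], 'b': [19]}
After line 2 (a[0] = b[0] = 19): d = {'a': [19, 30], 'b': [19]}
After line 3 (b.extend(a) appends [19, 30]): d = {'a': [19, 30], 'b': [19, 19, 30]}
After line 4: result = d['b'] = [19, 19, 30]

[19, 19, 30]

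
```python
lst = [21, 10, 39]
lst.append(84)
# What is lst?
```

[21, 10, 39, 84]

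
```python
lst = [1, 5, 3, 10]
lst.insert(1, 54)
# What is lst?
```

[1, 54, 5, 3, 10]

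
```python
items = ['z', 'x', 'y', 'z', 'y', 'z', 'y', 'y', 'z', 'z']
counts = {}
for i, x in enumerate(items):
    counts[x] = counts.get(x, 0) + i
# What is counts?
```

Initial: counts = {}, items = ['z', 'x', 'y', 'z', 'y', 'z', 'y', 'y', 'z', 'z']
i=0, x='z': counts = {'z': 0}
i=1, x='x': counts = {'z': 0, 'x': 1}
i=2, x='y': counts = {'z': 0, 'x': 1, 'y': 2}
i=3, x='z': counts = {'z': 3, 'x': 1, 'y': 2}
i=4, x='y': counts = {'z': 3, 'x': 1, 'y': 6}
i=5, x='z': counts = {'z': 8, 'x': 1, 'y': 6}
i=6, x='y': counts = {'z': 8, 'x': 1, 'y': 12}
i=7, x='y': counts = {'z': 8, 'x': 1, 'y': 19}
i=8, x='z': counts = {'z': 16, 'x': 1, 'y': 19}
i=9, x='z': counts = {'z': 25, 'x': 1, 'y': 19}

{'z': 25, 'x': 1, 'y': 19}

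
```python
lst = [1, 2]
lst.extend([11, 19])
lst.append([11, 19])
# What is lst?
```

After line 1: lst = [1, 2]
After line 2 (extend unpacks [11, 19]): lst = [1, 2, 11, 19]
After line 3 (append adds [11, 19] as single element): lst = [1, 2, 11, 19, [11, 19]]

[1, 2, 11, 19, [11, 19]]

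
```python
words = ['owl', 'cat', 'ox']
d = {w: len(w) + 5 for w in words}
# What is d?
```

{'owl': 8, 'cat': 8, 'ox': 7}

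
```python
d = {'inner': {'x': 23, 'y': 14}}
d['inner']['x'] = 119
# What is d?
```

After line 1: d = {'inner': {'x': 23, 'y': 14}}
After line 2 (inner x overwritten): d = {'inner': {'x': 119, 'y': 14}}

{'inner': {'x': 119, 'y': 14}}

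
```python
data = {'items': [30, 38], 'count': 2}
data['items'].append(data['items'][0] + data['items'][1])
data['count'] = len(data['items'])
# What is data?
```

After line 1: data = {'items': [30, 38], 'count': 2}
After line 2 (append 30 + 38 = 68): data = {'items': [30, 38, 68], 'count': 2}
After line 3 (count = len(items) = 3): data = {'items': [30, 38, 68], 'count': 3}

{'items': [30, 38, 68], 'count': 3}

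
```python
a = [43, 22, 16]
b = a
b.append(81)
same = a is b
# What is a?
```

After line 1: a = [43, 22, 16]
After line 2 (b = a is an alias, same object): a = [43, 22, 16], b = [43, 22, 16]
After line 3 (b.append mutates the shared list): a = [43, 22, 16, 81], b = [43, 22, 16, 81]
After line 4 (same = a is b; same object -> True): same = True

[43, 22, 16, 81]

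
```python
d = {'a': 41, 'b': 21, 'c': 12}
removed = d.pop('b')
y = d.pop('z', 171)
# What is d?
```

After line 1: d = {'a': 41, 'b': 21, 'c': 12}
After line 2 (pop 'b' returns 21): d = {'a': 41, 'c': 12}, removed = 21
After line 3 (pop 'z' missing, returns default 171): d = {'a': 41, 'c': 12}, y = 171

{'a': 41, 'c': 12}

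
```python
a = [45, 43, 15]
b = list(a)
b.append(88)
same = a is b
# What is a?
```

After line 1: a = [45, 43, 15]
After line 2 (b = list(a) is a shallow copy, new object): a = [45, 43, 15], b = [45, 43, 15]
After line 3 (append only mutates b): a = [45, 43, 15], b = [45, 43, 15, 88]
After line 4 (same = a is b; different objects -> False): same = False

[45, 43, 15]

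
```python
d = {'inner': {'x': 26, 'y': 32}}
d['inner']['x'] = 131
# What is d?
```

After line 1: d = {'inner': {'x': 26, 'y': 32}}
After line 2 (inner x overwritten): d = {'inner': {'x': 131, 'y': 32}}

{'inner': {'x': 131, 'y': 32}}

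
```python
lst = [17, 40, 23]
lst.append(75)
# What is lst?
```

[17, 40, 23, 75]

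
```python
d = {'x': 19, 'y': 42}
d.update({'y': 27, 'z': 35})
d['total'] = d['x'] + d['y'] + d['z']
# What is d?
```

After line 1: d = {'x': 19, 'y': 42}
After line 2 (y overwritten, z added): d = {'x': 19, 'y': 27, 'z': 35}
After line 3 (total = 19 + 27 + 35 = 81): d = {'x': 19, 'y': 27, 'z': 35, 'total': 81}

{'x': 19, 'y': 27, 'z': 35, 'total': 81}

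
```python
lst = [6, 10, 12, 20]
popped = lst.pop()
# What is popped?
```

20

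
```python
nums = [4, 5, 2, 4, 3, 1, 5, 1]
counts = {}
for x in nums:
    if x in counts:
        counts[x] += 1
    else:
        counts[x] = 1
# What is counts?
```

Initial: counts = {}, nums = [4, 5, 2, 4, 3, 1, 5, 1]
See 4: counts = {4: 1}
See 5: counts = {4: 1, 5: 1}
See 2: counts = {4: 1, 5: 1, 2: 1}
See 4: counts = {4: 2, 5: 1, 2: 1}
See 3: counts = {4: 2, 5: 1, 2: 1, 3: 1}
See 1: counts = {4: 2, 5: 1, 2: 1, 3: 1, 1: 1}
See 5: counts = {4: 2, 5: 2, 2: 1, 3: 1, 1: 1}
See 1: counts = {4: 2, 5: 2, 2: 1, 3: 1, 1: 2}

{4: 2, 5: 2, 2: 1, 3: 1, 1: 2}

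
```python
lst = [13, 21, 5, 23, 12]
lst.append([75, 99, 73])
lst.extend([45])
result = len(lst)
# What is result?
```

After line 1: lst = [13, 21, 5, 23, 12]
After line 2 (append adds [75, 99, 73] as single element): lst = [13, 21, 5, 23, 12, [75, 99, 73]]
After line 3 (extend unpacks [45], adds 45): lst = [13, 21, 5, 23, 12, [75, 99, 73], 45]
After line 4: result = len(lst) = 7

7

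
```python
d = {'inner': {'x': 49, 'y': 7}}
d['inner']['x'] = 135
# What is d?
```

After line 1: d = {'inner': {'x': 49, 'y': 7}}
After line 2 (inner x overwritten): d = {'inner': {'x': 135, 'y': 7}}

{'inner': {'x': 135, 'y': 7}}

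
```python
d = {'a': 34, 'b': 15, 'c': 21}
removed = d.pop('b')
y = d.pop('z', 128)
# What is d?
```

After line 1: d = {'a': 34, 'b': 15, 'c': 21}
After line 2 (pop 'b' returns 15): d = {'a': 34, 'c': 21}, removed = 15
After line 3 (pop 'z' missing, returns default 128): d = {'a': 34, 'c': 21}, y = 128

{'a': 34, 'c': 21}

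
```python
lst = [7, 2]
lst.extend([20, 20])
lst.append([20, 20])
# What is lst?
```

After line 1: lst = [7, 2]
After line 2 (extend unpacks [20, 20]): lst = [7, 2, 20, 20]
After line 3 (append adds [20, 20] as single element): lst = [7, 2, 20, 20, [20, 20]]

[7, 2, 20, 20, [20, 20]]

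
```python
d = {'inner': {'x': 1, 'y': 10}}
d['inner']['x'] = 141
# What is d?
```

After line 1: d = {'inner': {'x': 1, 'y': 10}}
After line 2 (inner x overwritten): d = {'inner': {'x': 141, 'y': 10}}

{'inner': {'x': 141, 'y': 10}}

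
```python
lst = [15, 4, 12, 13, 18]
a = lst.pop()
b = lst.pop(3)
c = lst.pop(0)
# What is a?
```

After line 1: lst = [15, 4, 12, 13, 18]
After line 2 (pop() -> a = 18): lst = [15, 4, 12, 13]
After line 3 (pop(3) -> b = 13): lst = [15, 4, 12]
After line 4 (pop(0) -> c = 15): lst = [4, 12]

18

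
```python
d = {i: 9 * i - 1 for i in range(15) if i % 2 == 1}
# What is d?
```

{1: 8, 3: 26, 5: 44, 7: 62, 9: 80, 11: 98, 13: 116}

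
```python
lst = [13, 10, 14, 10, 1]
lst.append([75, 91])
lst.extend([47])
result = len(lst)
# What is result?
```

After line 1: lst = [13, 10, 14, 10, 1]
After line 2 (append adds [75, 91] as single element): lst = [13, 10, 14, 10, 1, [75, 91]]
After line 3 (extend unpacks [47], adds 47): lst = [13, 10, 14, 10, 1, [75, 91], 47]
After line 4: result = len(lst) = 7

7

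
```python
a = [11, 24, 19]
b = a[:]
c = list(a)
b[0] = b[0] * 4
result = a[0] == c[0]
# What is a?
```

After line 1: a = [11, 24, 19]
After line 2 (b = a[:], copy): a = [11, 24, 19], b = [11, 24, 19]
After line 3 (c = list(a) is a copy, new object): c = [11, 24, 19]
After line 4 (b[0] = 11 * 4 = 44; only b mutates (copy)): a = [11, 24, 19], b = [44, 24, 19], c = [11, 24, 19]
After line 5 (a[0] = 11, c[0] = 11; result = True)

[11, 24, 19]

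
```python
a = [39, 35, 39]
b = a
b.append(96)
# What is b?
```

After line 1: a = [39, 35, 39]
After line 2 (b = a is an alias, same object): a = [39, 35, 39], b = [39, 35, 39]
After line 3 (b.append mutates the shared list): a = [39, 35, 39, 96], b = [39, 35, 39, 96]

[39, 35, 39, 96]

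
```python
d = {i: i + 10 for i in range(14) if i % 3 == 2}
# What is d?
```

{2: 12, 5: 15, 8: 18, 11: 21}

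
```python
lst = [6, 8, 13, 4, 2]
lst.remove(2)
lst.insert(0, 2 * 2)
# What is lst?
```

After line 1: lst = [6, 8, 13, 4, 2]
After line 2 (remove first 2): lst = [6, 8, 13, 4]
After line 3 (insert 4 at index 0): lst = [4, 6, 8, 13, 4]

[4, 6, 8, 13, 4]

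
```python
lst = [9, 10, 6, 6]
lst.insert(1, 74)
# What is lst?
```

[9, 74, 10, 6, 6]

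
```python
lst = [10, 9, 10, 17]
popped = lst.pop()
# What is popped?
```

17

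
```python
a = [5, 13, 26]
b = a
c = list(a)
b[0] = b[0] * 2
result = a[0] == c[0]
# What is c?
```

After line 1: a = [5, 13, 26]
After line 2 (b = a, alias): a = [5, 13, 26], b = [5, 13, 26]
After line 3 (c = list(a) is a copy, new object): c = [5, 13, 26]
After line 4 (b[0] = 5 * 2 = 10; mutates shared a/b): a = b = [10, 13, 26], c = [5, 13, 26]
After line 5 (a[0] = 10, c[0] = 5; result = False)

[5, 13, 26]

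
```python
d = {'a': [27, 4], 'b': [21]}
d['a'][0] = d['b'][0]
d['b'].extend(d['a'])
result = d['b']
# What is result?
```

After line 1: d = {'a': [27, 4], 'b': [21]}
After line 2 (a[0] = b[0] = 21): d = {'a': [21, 4], 'b': [21]}
After line 3 (b.extend(a) appends [21, 4]): d = {'a': [21, 4], 'b': [21, 21, 4]}
After line 4: result = d['b'] = [21, 21, 4]

[21, 21, 4]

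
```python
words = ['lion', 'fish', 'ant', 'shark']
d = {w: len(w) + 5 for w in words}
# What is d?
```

{'lion': 9, 'fish': 9, 'ant': 8, 'shark': 10}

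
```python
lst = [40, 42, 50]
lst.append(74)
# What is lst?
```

[40, 42, 50, 74]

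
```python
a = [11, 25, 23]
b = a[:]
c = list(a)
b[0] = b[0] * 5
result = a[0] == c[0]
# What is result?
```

After line 1: a = [11, 25, 23]
After line 2 (b = a[:], copy): a = [11, 25, 23], b = [11, 25, 23]
After line 3 (c = list(a) is a copy, new object): c = [11, 25, 23]
After line 4 (b[0] = 11 * 5 = 55; only b mutates (copy)): a = [11, 25, 23], b = [55, 25, 23], c = [11, 25, 23]
After line 5 (a[0] = 11, c[0] = 11; result = True)

True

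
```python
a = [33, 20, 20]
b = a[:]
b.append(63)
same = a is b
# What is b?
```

After line 1: a = [33, 20, 20]
After line 2 (b = a[:] is a shallow copy, new object): a = [33, 20, 20], b = [33, 20, 20]
After line 3 (append only mutates b): a = [33, 20, 20], b = [33, 20, 20, 63]
After line 4 (same = a is b; different objects -> False): same = False

[33, 20, 20, 63]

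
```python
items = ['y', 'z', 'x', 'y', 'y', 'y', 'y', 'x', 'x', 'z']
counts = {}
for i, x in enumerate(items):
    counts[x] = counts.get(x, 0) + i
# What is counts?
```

Initial: counts = {}, items = ['y', 'z', 'x', 'y', 'y', 'y', 'y', 'x', 'x', 'z']
i=0, x='y': counts = {'y': 0}
i=1, x='z': counts = {'y': 0, 'z': 1}
i=2, x='x': counts = {'y': 0, 'z': 1, 'x': 2}
i=3, x='y': counts = {'y': 3, 'z': 1, 'x': 2}
i=4, x='y': counts = {'y': 7, 'z': 1, 'x': 2}
i=5, x='y': counts = {'y': 12, 'z': 1, 'x': 2}
i=6, x='y': counts = {'y': 18, 'z': 1, 'x': 2}
i=7, x='x': counts = {'y': 18, 'z': 1, 'x': 9}
i=8, x='x': counts = {'y': 18, 'z': 1, 'x': 17}
i=9, x='z': counts = {'y': 18, 'z': 10, 'x': 17}

{'y': 18, 'z': 10, 'x': 17}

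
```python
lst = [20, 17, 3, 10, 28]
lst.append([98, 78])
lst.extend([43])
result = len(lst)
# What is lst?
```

After line 1: lst = [20, 17, 3, 10, 28]
After line 2 (append adds [98, 78] as single element): lst = [20, 17, 3, 10, 28, [98, 78]]
After line 3 (extend unpacks [43], adds 43): lst = [20, 17, 3, 10, 28, [98, 78], 43]
After line 4: result = len(lst) = 7

[20, 17, 3, 10, 28, [98, 78], 43]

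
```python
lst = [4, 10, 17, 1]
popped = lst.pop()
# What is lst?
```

[4, 10, 17]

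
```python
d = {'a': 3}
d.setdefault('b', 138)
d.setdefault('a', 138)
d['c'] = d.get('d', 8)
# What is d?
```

After line 1: d = {'a': 3}
After line 2 (setdefault adds 'b'=138): d = {'a': 3, 'b': 138}
After line 3 (setdefault 'a' no-op, already exists): d = {'a': 3, 'b': 138}
After line 4 (get('d', 8) returns default since 'd' not in d): d = {'a': 3, 'b': 138, 'c': 8}

{'a': 3, 'b': 138, 'c': 8}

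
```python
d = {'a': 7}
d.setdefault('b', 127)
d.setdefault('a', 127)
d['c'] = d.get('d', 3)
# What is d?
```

After line 1: d = {'a': 7}
After line 2 (setdefault adds 'b'=127): d = {'a': 7, 'b': 127}
After line 3 (setdefault 'a' no-op, already exists): d = {'a': 7, 'b': 127}
After line 4 (get('d', 3) returns default since 'd' not in d): d = {'a': 7, 'b': 127, 'c': 3}

{'a': 7, 'b': 127, 'c': 3}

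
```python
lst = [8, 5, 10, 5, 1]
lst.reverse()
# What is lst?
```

[1, 5, 10, 5, 8]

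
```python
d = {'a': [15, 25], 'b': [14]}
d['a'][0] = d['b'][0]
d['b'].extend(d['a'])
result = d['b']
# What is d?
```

After line 1: d = {'a': [15, 25], 'b': [14]}
After line 2 (a[0] = b[0] = 14): d = {'a': [14, 25], 'b': [14]}
After line 3 (b.extend(a) appends [14, 25]): d = {'a': [14, 25], 'b': [14, 14, 25]}
After line 4: result = d['b'] = [14, 14, 25]

{'a': [14, 25], 'b': [14, 14, 25]}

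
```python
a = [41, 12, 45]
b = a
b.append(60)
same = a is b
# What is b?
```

After line 1: a = [41, 12, 45]
After line 2 (b = a is an alias, same object): a = [41, 12, 45], b = [41, 12, 45]
After line 3 (b.append mutates the shared list): a = [41, 12, 45, 60], b = [41, 12, 45, 60]
After line 4 (same = a is b; same object -> True): same = True

[41, 12, 45, 60]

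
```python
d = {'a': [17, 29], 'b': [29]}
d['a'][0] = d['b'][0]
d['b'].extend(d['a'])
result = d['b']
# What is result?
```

After line 1: d = {'a': [17, 29], 'b': [29]}
After line 2 (a[0] = b[0] = 29): d = {'a': [29, 29], 'b': [29]}
After line 3 (b.extend(a) appends [29, 29]): d = {'a': [29, 29], 'b': [29, 29, 29]}
After line 4: result = d['b'] = [29, 29, 29]

[29, 29, 29]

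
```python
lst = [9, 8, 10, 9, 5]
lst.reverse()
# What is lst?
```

[5, 9, 10, 8, 9]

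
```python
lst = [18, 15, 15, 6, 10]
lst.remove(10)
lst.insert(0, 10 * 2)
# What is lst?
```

After line 1: lst = [18, 15, 15, 6, 10]
After line 2 (remove first 10): lst = [18, 15, 15, 6]
After line 3 (insert 20 at index 0): lst = [20, 18, 15, 15, 6]

[20, 18, 15, 15, 6]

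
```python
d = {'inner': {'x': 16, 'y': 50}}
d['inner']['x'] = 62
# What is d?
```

After line 1: d = {'inner': {'x': 16, 'y': 50}}
After line 2 (inner x overwritten): d = {'inner': {'x': 62, 'y': 50}}

{'inner': {'x': 62, 'y': 50}}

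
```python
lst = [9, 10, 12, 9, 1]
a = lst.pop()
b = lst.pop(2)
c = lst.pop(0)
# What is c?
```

After line 1: lst = [9, 10, 12, 9, 1]
After line 2 (pop() -> a = 1): lst = [9, 10, 12, 9]
After line 3 (pop(2) -> b = 12): lst = [9, 10, 9]
After line 4 (pop(0) -> c = 9): lst = [10, 9]

9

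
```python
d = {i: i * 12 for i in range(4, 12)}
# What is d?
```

{4: 48, 5: 60, 6: 72, 7: 84, 8: 96, 9: 108, 10: 120, 11: 132}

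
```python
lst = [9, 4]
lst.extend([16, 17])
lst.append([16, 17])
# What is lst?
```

After line 1: lst = [9, 4]
After line 2 (extend unpacks [16, 17]): lst = [9, 4, 16, 17]
After line 3 (append adds [16, 17] as single element): lst = [9, 4, 16, 17, [16, 17]]

[9, 4, 16, 17, [16, 17]]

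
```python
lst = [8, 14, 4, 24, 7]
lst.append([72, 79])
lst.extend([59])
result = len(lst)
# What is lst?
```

After line 1: lst = [8, 14, 4, 24, 7]
After line 2 (append adds [72, 79] as single element): lst = [8, 14, 4, 24, 7, [72, 79]]
After line 3 (extend unpacks [59], adds 59): lst = [8, 14, 4, 24, 7, [72, 79], 59]
After line 4: result = len(lst) = 7

[8, 14, 4, 24, 7, [72, 79], 59]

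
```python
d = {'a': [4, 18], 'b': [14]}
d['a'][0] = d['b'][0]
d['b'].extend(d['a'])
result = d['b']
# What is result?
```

After line 1: d = {'a': [4, 18], 'b': [14]}
After line 2 (a[0] = b[0] = 14): d = {'a': [14, 18], 'b': [14]}
After line 3 (b.extend(a) appends [14, 18]): d = {'a': [14, 18], 'b': [14, 14, 18]}
After line 4: result = d['b'] = [14, 14, 18]

[14, 14, 18]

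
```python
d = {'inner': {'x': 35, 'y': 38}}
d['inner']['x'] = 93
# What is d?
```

After line 1: d = {'inner': {'x': 35, 'y': 38}}
After line 2 (inner x overwritten): d = {'inner': {'x': 93, 'y': 38}}

{'inner': {'x': 93, 'y': 38}}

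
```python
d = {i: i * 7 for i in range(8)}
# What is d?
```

{0: 0, 1: 7, 2: 14, 3: 21, 4: 28, 5: 35, 6: 42, 7: 49}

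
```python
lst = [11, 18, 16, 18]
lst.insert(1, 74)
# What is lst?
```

[11, 74, 18, 16, 18]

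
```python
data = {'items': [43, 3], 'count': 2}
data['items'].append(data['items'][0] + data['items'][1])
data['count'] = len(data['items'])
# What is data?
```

After line 1: data = {'items': [43, 3], 'count': 2}
After line 2 (append 43 + 3 = 46): data = {'items': [43, 3, 46], 'count': 2}
After line 3 (count = len(items) = 3): data = {'items': [43, 3, 46], 'count': 3}

{'items': [43, 3, 46], 'count': 3}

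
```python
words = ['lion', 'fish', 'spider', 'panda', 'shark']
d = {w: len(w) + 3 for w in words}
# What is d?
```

{'lion': 7, 'fish': 7, 'spider': 9, 'panda': 8, 'shark': 8}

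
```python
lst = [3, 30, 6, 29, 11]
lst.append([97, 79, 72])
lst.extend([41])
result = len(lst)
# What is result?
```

After line 1: lst = [3, 30, 6, 29, 11]
After line 2 (append adds [97, 79, 72] as single element): lst = [3, 30, 6, 29, 11, [97, 79, 72]]
After line 3 (extend unpacks [41], adds 41): lst = [3, 30, 6, 29, 11, [97, 79, 72], 41]
After line 4: result = len(lst) = 7

7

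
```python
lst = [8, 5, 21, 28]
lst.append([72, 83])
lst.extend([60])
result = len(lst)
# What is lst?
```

After line 1: lst = [8, 5, 21, 28]
After line 2 (append adds [72, 83] as single element): lst = [8, 5, 21, 28, [72, 83]]
After line 3 (extend unpacks [60], adds 60): lst = [8, 5, 21, 28, [72, 83], 60]
After line 4: result = len(lst) = 6

[8, 5, 21, 28, [72, 83], 60]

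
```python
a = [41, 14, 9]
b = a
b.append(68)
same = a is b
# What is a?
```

After line 1: a = [41, 14, 9]
After line 2 (b = a is an alias, same object): a = [41, 14, 9], b = [41, 14, 9]
After line 3 (b.append mutates the shared list): a = [41, 14, 9, 68], b = [41, 14, 9, 68]
After line 4 (same = a is b; same object -> True): same = True

[41, 14, 9, 68]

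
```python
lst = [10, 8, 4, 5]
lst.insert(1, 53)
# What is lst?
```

[10, 53, 8, 4, 5]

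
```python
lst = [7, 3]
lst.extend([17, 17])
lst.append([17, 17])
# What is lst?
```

After line 1: lst = [7, 3]
After line 2 (extend unpacks [17, 17]): lst = [7, 3, 17, 17]
After line 3 (append adds [17, 17] as single element): lst = [7, 3, 17, 17, [17, 17]]

[7, 3, 17, 17, [17, 17]]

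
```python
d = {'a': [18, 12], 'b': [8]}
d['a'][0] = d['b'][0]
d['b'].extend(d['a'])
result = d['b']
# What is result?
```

After line 1: d = {'a': [18, 12], 'b': [8]}
After line 2 (a[0] = b[0] = 8): d = {'a': [8, 12], 'b': [8]}
After line 3 (b.extend(a) appends [8, 12]): d = {'a': [8, 12], 'b': [8, 8, 12]}
After line 4: result = d['b'] = [8, 8, 12]

[8, 8, 12]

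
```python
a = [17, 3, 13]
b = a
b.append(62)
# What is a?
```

After line 1: a = [17, 3, 13]
After line 2 (b = a is an alias, same object): a = [17, 3, 13], b = [17, 3, 13]
After line 3 (b.append mutates the shared list): a = [17, 3, 13, 62], b = [17, 3, 13, 62]

[17, 3, 13, 62]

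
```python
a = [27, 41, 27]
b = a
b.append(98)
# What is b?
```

After line 1: a = [27, 41, 27]
After line 2 (b = a is an alias, same object): a = [27, 41, 27], b = [27, 41, 27]
After line 3 (b.append mutates the shared list): a = [27, 41, 27, 98], b = [27, 41, 27, 98]

[27, 41, 27, 98]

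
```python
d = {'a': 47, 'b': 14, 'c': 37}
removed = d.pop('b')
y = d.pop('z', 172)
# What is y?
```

After line 1: d = {'a': 47, 'b': 14, 'c': 37}
After line 2 (pop 'b' returns 14): d = {'a': 47, 'c': 37}, removed = 14
After line 3 (pop 'z' missing, returns default 172): d = {'a': 47, 'c': 37}, y = 172

172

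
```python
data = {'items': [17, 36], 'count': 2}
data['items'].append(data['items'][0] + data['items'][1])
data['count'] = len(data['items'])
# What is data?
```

After line 1: data = {'items': [17, 36], 'count': 2}
After line 2 (append 17 + 36 = 53): data = {'items': [17, 36, 53], 'count': 2}
After line 3 (count = len(items) = 3): data = {'items': [17, 36, 53], 'count': 3}

{'items': [17, 36, 53], 'count': 3}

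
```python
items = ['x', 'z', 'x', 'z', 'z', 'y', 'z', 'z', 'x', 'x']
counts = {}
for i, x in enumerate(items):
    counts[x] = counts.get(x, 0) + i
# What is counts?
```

Initial: counts = {}, items = ['x', 'z', 'x', 'z', 'z', 'y', 'z', 'z', 'x', 'x']
i=0, x='x': counts = {'x': 0}
i=1, x='z': counts = {'x': 0, 'z': 1}
i=2, x='x': counts = {'x': 2, 'z': 1}
i=3, x='z': counts = {'x': 2, 'z': 4}
i=4, x='z': counts = {'x': 2, 'z': 8}
i=5, x='y': counts = {'x': 2, 'z': 8, 'y': 5}
i=6, x='z': counts = {'x': 2, 'z': 14, 'y': 5}
i=7, x='z': counts = {'x': 2, 'z': 21, 'y': 5}
i=8, x='x': counts = {'x': 10, 'z': 21, 'y': 5}
i=9, x='x': counts = {'x': 19, 'z': 21, 'y': 5}

{'x': 19, 'z': 21, 'y': 5}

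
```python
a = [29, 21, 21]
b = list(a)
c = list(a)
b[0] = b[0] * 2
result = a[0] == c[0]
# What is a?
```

After line 1: a = [29, 21, 21]
After line 2 (b = list(a), copy): a = [29, 21, 21], b = [29, 21, 21]
After line 3 (c = list(a) is a copy, new object): c = [29, 21, 21]
After line 4 (b[0] = 29 * 2 = 58; only b mutates (copy)): a = [29, 21, 21], b = [58, 21, 21], c = [29, 21, 21]
After line 5 (a[0] = 29, c[0] = 29; result = True)

[29, 21, 21]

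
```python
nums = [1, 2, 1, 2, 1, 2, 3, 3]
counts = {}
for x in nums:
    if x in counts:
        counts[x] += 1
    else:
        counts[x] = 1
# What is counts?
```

Initial: counts = {}, nums = [1, 2, 1, 2, 1, 2, 3, 3]
See 1: counts = {1: 1}
See 2: counts = {1: 1, 2: 1}
See 1: counts = {1: 2, 2: 1}
See 2: counts = {1: 2, 2: 2}
See 1: counts = {1: 3, 2: 2}
See 2: counts = {1: 3, 2: 3}
See 3: counts = {1: 3, 2: 3, 3: 1}
See 3: counts = {1: 3, 2: 3, 3: 2}

{1: 3, 2: 3, 3: 2}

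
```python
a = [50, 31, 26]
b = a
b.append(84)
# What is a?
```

After line 1: a = [50, 31, 26]
After line 2 (b = a is an alias, same object): a = [50, 31, 26], b = [50, 31, 26]
After line 3 (b.append mutates the shared list): a = [50, 31, 26, 84], b = [50, 31, 26, 84]

[50, 31, 26, 84]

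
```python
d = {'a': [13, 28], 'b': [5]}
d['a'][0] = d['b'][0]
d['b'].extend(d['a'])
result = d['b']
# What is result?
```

After line 1: d = {'a': [13, 28], 'b': [5]}
After line 2 (a[0] = b[0] = 5): d = {'a': [5, 28], 'b': [5]}
After line 3 (b.extend(a) appends [5, 28]): d = {'a': [5, 28], 'b': [5, 5, 28]}
After line 4: result = d['b'] = [5, 5, 28]

[5, 5, 28]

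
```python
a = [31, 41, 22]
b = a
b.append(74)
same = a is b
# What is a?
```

After line 1: a = [31, 41, 22]
After line 2 (b = a is an alias, same object): a = [31, 41, 22], b = [31, 41, 22]
After line 3 (b.append mutates the shared list): a = [31, 41, 22, 74], b = [31, 41, 22, 74]
After line 4 (same = a is b; same object -> True): same = True

[31, 41, 22, 74]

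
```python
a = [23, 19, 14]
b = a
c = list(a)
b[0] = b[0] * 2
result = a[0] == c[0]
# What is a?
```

After line 1: a = [23, 19, 14]
After line 2 (b = a, alias): a = [23, 19, 14], b = [23, 19, 14]
After line 3 (c = list(a) is a copy, new object): c = [23, 19, 14]
After line 4 (b[0] = 23 * 2 = 46; mutates shared a/b): a = b = [46, 19, 14], c = [23, 19, 14]
After line 5 (a[0] = 46, c[0] = 23; result = False)

[46, 19, 14]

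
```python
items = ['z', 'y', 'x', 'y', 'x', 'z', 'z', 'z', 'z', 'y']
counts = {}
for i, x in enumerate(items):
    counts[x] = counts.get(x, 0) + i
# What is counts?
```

Initial: counts = {}, items = ['z', 'y', 'x', 'y', 'x', 'z', 'z', 'z', 'z', 'y']
i=0, x='z': counts = {'z': 0}
i=1, x='y': counts = {'z': 0, 'y': 1}
i=2, x='x': counts = {'z': 0, 'y': 1, 'x': 2}
i=3, x='y': counts = {'z': 0, 'y': 4, 'x': 2}
i=4, x='x': counts = {'z': 0, 'y': 4, 'x': 6}
i=5, x='z': counts = {'z': 5, 'y': 4, 'x': 6}
i=6, x='z': counts = {'z': 11, 'y': 4, 'x': 6}
i=7, x='z': counts = {'z': 18, 'y': 4, 'x': 6}
i=8, x='z': counts = {'z': 26, 'y': 4, 'x': 6}
i=9, x='y': counts = {'z': 26, 'y': 13, 'x': 6}

{'z': 26, 'y': 13, 'x': 6}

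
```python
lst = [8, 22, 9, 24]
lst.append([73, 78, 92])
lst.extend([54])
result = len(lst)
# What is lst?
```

After line 1: lst = [8, 22, 9, 24]
After line 2 (append adds [73, 78, 92] as single element): lst = [8, 22, 9, 24, [73, 78, 92]]
After line 3 (extend unpacks [54], adds 54): lst = [8, 22, 9, 24, [73, 78, 92], 54]
After line 4: result = len(lst) = 6

[8, 22, 9, 24, [73, 78, 92], 54]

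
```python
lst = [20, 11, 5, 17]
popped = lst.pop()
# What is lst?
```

[20, 11, 5]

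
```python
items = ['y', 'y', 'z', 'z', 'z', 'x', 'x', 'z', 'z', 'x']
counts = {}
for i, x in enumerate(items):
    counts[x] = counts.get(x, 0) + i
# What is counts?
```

Initial: counts = {}, items = ['y', 'y', 'z', 'z', 'z', 'x', 'x', 'z', 'z', 'x']
i=0, x='y': counts = {'y': 0}
i=1, x='y': counts = {'y': 1}
i=2, x='z': counts = {'y': 1, 'z': 2}
i=3, x='z': counts = {'y': 1, 'z': 5}
i=4, x='z': counts = {'y': 1, 'z': 9}
i=5, x='x': counts = {'y': 1, 'z': 9, 'x': 5}
i=6, x='x': counts = {'y': 1, 'z': 9, 'x': 11}
i=7, x='z': counts = {'y': 1, 'z': 16, 'x': 11}
i=8, x='z': counts = {'y': 1, 'z': 24, 'x': 11}
i=9, x='x': counts = {'y': 1, 'z': 24, 'x': 20}

{'y': 1, 'z': 24, 'x': 20}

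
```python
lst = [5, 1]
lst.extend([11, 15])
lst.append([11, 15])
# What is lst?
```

After line 1: lst = [5, 1]
After line 2 (extend unpacks [11, 15]): lst = [5, 1, 11, 15]
After line 3 (append adds [11, 15] as single element): lst = [5, 1, 11, 15, [11, 15]]

[5, 1, 11, 15, [11, 15]]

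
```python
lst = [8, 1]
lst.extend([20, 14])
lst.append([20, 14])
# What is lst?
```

After line 1: lst = [8, 1]
After line 2 (extend unpacks [20, 14]): lst = [8, 1, 20, 14]
After line 3 (append adds [20, 14] as single element): lst = [8, 1, 20, 14, [20, 14]]

[8, 1, 20, 14, [20, 14]]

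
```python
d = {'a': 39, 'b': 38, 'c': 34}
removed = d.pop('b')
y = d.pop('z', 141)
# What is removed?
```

After line 1: d = {'a': 39, 'b': 38, 'c': 34}
After line 2 (pop 'b' returns 38): d = {'a': 39, 'c': 34}, removed = 38
After line 3 (pop 'z' missing, returns default 141): d = {'a': 39, 'c': 34}, y = 141

38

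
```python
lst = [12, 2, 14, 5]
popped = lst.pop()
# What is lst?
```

[12, 2, 14]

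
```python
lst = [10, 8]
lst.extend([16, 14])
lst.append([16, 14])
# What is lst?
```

After line 1: lst = [10, 8]
After line 2 (extend unpacks [16, 14]): lst = [10, 8, 16, 14]
After line 3 (append adds [16, 14] as single element): lst = [10, 8, 16, 14, [16, 14]]

[10, 8, 16, 14, [16, 14]]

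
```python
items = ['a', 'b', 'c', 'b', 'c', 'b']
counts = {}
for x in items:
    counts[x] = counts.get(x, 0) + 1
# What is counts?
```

Initial: counts = {}, items = ['a', 'b', 'c', 'b', 'c', 'b']
See 'a': counts = {'a': 1}
See 'b': counts = {'a': 1, 'b': 1}
See 'c': counts = {'a': 1, 'b': 1, 'c': 1}
See 'b': counts = {'a': 1, 'b': 2, 'c': 1}
See 'c': counts = {'a': 1, 'b': 2, 'c': 2}
See 'b': counts = {'a': 1, 'b': 3, 'c': 2}

{'a': 1, 'b': 3, 'c': 2}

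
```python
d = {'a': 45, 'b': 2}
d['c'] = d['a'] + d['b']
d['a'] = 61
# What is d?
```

After line 1: d = {'a': 45, 'b': 2}
After line 2 (d['c'] = 45 + 2): d = {'a': 45, 'b': 2, 'c': 47}
After line 3: d = {'a': 61, 'b': 2, 'c': 47}

{'a': 61, 'b': 2, 'c': 47}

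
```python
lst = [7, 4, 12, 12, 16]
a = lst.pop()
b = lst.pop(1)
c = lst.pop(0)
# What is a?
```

After line 1: lst = [7, 4, 12, 12, 16]
After line 2 (pop() -> a = 16): lst = [7, 4, 12, 12]
After line 3 (pop(1) -> b = 4): lst = [7, 12, 12]
After line 4 (pop(0) -> c = 7): lst = [12, 12]

16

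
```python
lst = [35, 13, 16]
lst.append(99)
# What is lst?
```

[35, 13, 16, 99]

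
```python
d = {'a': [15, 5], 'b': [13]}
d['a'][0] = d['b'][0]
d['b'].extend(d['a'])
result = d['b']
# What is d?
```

After line 1: d = {'a': [15, 5], 'b': [13]}
After line 2 (a[0] = b[0] = 13): d = {'a': [13, 5], 'b': [13]}
After line 3 (b.extend(a) appends [13, 5]): d = {'a': [13, 5], 'b': [13, 13, 5]}
After line 4: result = d['b'] = [13, 13, 5]

{'a': [13, 5], 'b': [13, 13, 5]}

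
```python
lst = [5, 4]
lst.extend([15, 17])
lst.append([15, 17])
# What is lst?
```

After line 1: lst = [5, 4]
After line 2 (extend unpacks [15, 17]): lst = [5, 4, 15, 17]
After line 3 (append adds [15, 17] as single element): lst = [5, 4, 15, 17, [15, 17]]

[5, 4, 15, 17, [15, 17]]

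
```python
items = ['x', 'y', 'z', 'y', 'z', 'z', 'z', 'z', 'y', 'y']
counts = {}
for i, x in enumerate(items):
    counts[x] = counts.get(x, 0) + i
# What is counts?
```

Initial: counts = {}, items = ['x', 'y', 'z', 'y', 'z', 'z', 'z', 'z', 'y', 'y']
i=0, x='x': counts = {'x': 0}
i=1, x='y': counts = {'x': 0, 'y': 1}
i=2, x='z': counts = {'x': 0, 'y': 1, 'z': 2}
i=3, x='y': counts = {'x': 0, 'y': 4, 'z': 2}
i=4, x='z': counts = {'x': 0, 'y': 4, 'z': 6}
i=5, x='z': counts = {'x': 0, 'y': 4, 'z': 11}
i=6, x='z': counts = {'x': 0, 'y': 4, 'z': 17}
i=7, x='z': counts = {'x': 0, 'y': 4, 'z': 24}
i=8, x='y': counts = {'x': 0, 'y': 12, 'z': 24}
i=9, x='y': counts = {'x': 0, 'y': 21, 'z': 24}

{'x': 0, 'y': 21, 'z': 24}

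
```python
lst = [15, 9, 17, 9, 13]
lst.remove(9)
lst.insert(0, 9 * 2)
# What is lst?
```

After line 1: lst = [15, 9, 17, 9, 13]
After line 2 (remove first 9): lst = [15, 17, 9, 13]
After line 3 (insert 18 at index 0): lst = [18, 15, 17, 9, 13]

[18, 15, 17, 9, 13]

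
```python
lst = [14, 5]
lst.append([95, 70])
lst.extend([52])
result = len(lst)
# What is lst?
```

After line 1: lst = [14, 5]
After line 2 (append adds [95, 70] as single element): lst = [14, 5, [95, 70]]
After line 3 (extend unpacks [52], adds 52): lst = [14, 5, [95, 70], 52]
After line 4: result = len(lst) = 4

[14, 5, [95, 70], 52]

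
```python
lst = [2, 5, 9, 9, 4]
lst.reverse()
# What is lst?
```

[4, 9, 9, 5, 2]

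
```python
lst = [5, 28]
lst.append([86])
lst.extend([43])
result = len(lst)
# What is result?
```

After line 1: lst = [5, 28]
After line 2 (append adds [86] as single element): lst = [5, 28, [86]]
After line 3 (extend unpacks [43], adds 43): lst = [5, 28, [86], 43]
After line 4: result = len(lst) = 4

4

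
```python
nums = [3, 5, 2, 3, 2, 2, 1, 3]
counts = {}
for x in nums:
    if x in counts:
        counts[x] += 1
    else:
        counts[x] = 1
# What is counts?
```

Initial: counts = {}, nums = [3, 5, 2, 3, 2, 2, 1, 3]
See 3: counts = {3: 1}
See 5: counts = {3: 1, 5: 1}
See 2: counts = {3: 1, 5: 1, 2: 1}
See 3: counts = {3: 2, 5: 1, 2: 1}
See 2: counts = {3: 2, 5: 1, 2: 2}
See 2: counts = {3: 2, 5: 1, 2: 3}
See 1: counts = {3: 2, 5: 1, 2: 3, 1: 1}
See 3: counts = {3: 3, 5: 1, 2: 3, 1: 1}

{3: 3, 5: 1, 2: 3, 1: 1}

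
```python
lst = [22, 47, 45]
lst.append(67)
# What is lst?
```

[22, 47, 45, 67]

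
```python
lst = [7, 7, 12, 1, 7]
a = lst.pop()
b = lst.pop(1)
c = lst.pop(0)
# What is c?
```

After line 1: lst = [7, 7, 12, 1, 7]
After line 2 (pop() -> a = 7): lst = [7, 7, 12, 1]
After line 3 (pop(1) -> b = 7): lst = [7, 12, 1]
After line 4 (pop(0) -> c = 7): lst = [12, 1]

7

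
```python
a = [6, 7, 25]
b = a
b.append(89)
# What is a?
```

After line 1: a = [6, 7, 25]
After line 2 (b = a is an alias, same object): a = [6, 7, 25], b = [6, 7, 25]
After line 3 (b.append mutates the shared list): a = [6, 7, 25, 89], b = [6, 7, 25, 89]

[6, 7, 25, 89]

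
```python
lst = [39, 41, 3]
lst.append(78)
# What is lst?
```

[39, 41, 3, 78]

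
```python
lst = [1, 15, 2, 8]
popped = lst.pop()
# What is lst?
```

[1, 15, 2]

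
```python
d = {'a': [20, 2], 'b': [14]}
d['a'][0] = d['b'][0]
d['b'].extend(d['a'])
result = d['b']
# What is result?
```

After line 1: d = {'a': [20, 2], 'b': [14]}
After line 2 (a[0] = b[0] = 14): d = {'a': [14, 2], 'b': [14]}
After line 3 (b.extend(a) appends [14, 2]): d = {'a': [14, 2], 'b': [14, 14, 2]}
After line 4: result = d['b'] = [14, 14, 2]

[14, 14, 2]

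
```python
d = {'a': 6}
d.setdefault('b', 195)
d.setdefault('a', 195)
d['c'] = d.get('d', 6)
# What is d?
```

After line 1: d = {'a': 6}
After line 2 (setdefault adds 'b'=195): d = {'a': 6, 'b': 195}
After line 3 (setdefault 'a' no-op, already exists): d = {'a': 6, 'b': 195}
After line 4 (get('d', 6) returns default since 'd' not in d): d = {'a': 6, 'b': 195, 'c': 6}

{'a': 6, 'b': 195, 'c': 6}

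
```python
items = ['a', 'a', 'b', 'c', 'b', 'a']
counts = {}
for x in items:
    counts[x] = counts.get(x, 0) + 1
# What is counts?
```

Initial: counts = {}, items = ['a', 'a', 'b', 'c', 'b', 'a']
See 'a': counts = {'a': 1}
See 'a': counts = {'a': 2}
See 'b': counts = {'a': 2, 'b': 1}
See 'c': counts = {'a': 2, 'b': 1, 'c': 1}
See 'b': counts = {'a': 2, 'b': 2, 'c': 1}
See 'a': counts = {'a': 3, 'b': 2, 'c': 1}

{'a': 3, 'b': 2, 'c': 1}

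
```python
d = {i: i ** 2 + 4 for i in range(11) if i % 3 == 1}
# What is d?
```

{1: 5, 4: 20, 7: 53, 10: 104}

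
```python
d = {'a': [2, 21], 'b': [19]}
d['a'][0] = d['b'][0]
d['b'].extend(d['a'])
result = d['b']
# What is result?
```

After line 1: d = {'a': [2, 21], 'b': [19]}
After line 2 (a[0] = b[0] = 19): d = {'a': [19, 21], 'b': [19]}
After line 3 (b.extend(a) appends [19, 21]): d = {'a': [19, 21], 'b': [19, 19, 21]}
After line 4: result = d['b'] = [19, 19, 21]

[19, 19, 21]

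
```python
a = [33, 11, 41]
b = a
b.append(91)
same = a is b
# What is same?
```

After line 1: a = [33, 11, 41]
After line 2 (b = a is an alias, same object): a = [33, 11, 41], b = [33, 11, 41]
After line 3 (b.append mutates the shared list): a = [33, 11, 41, 91], b = [33, 11, 41, 91]
After line 4 (same = a is b; same object -> True): same = True

True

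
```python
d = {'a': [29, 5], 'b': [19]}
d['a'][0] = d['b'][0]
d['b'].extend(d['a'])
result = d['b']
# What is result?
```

After line 1: d = {'a': [29, 5], 'b': [19]}
After line 2 (a[0] = b[0] = 19): d = {'a': [19, 5], 'b': [19]}
After line 3 (b.extend(a) appends [19, 5]): d = {'a': [19, 5], 'b': [19, 19, 5]}
After line 4: result = d['b'] = [19, 19, 5]

[19, 19, 5]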